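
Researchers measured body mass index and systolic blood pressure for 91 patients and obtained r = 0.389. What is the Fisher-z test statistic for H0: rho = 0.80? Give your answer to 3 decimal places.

-6.454

Fisher z: atanh(0.389) = 0.410621, atanh(0.80) = 1.098612
z = (z_r − z_0)·√(n−3) = (0.410621 − 1.098612)·√88 = -0.687991 · 9.380832 = -6.454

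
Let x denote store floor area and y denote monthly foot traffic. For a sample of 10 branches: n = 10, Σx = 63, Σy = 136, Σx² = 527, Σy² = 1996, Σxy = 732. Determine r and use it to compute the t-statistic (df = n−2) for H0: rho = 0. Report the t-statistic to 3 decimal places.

-5.991

Numerator: nΣxy − (Σx)(Σy) = 10·732 − (63)(136) = -1248
Denominator: √[(nΣx²−(Σx)²)(nΣy²−(Σy)²)]
  nΣx²−(Σx)² = 10·527 − 3969 = 1301;  nΣy²−(Σy)² = 10·1996 − 18496 = 1464
  √(1301·1464) = √1904664 = 1380.0956
r = -1248 / 1380.0956 = -0.9043
t = r·√(n−2)/√(1−r²) = -0.9043·√8 / √(1−0.817758) = -2.557747 / 0.426898 = -5.991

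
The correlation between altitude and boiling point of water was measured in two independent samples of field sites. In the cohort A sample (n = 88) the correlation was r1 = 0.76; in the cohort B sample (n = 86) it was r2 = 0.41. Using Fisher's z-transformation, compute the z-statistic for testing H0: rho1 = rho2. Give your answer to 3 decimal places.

Fisher z-transforms: z1 = atanh(0.76) = 0.996215, z2 = atanh(0.41) = 0.435611; difference d = 0.560604
Var(d) = 1/85 + 1/83 = 0.0117647 + 0.0120482 = 0.0238129
z = d/√Var(d) = 0.560604 / √0.0238129 = 0.560604 / 0.154314 = 3.633

3.633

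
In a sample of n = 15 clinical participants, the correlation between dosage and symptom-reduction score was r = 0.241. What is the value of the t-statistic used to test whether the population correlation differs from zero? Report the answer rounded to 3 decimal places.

0.895

1 − r² = 1 − 0.058081 = 0.941919;  √(1−r²) = 0.970525
√(n−2) = √13 = 3.605551
t = r·√(n−2)/√(1−r²) = 0.241 · 3.605551 / 0.970525 = 0.895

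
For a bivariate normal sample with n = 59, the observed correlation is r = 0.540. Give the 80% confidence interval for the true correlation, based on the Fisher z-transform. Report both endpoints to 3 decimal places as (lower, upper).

z_r = atanh(0.540) = 0.604156;  SE = 1/√(n−3) = 1/√56 = 0.133631
z-limits: 0.604156 ± 1.282·0.133631 = 0.604156 ± 0.171315 = [0.432841, 0.775471]
ρ-limits: (tanh 0.432841, tanh 0.775471) = (0.408, 0.650)

(0.408, 0.650)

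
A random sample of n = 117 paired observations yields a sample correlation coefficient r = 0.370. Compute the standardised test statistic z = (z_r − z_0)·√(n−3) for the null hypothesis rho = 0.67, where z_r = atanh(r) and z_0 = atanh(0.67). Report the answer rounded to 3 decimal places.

-4.509

z_r = atanh(0.370) = 0.388423,  z_0 = atanh(0.67) = 0.810743
SE = 1/√(n−3) = 1/√114 = 0.093659
z = (z_r − z_0)/SE = (0.388423 − 0.810743) / 0.093659 = -0.422320 / 0.093659 = -4.509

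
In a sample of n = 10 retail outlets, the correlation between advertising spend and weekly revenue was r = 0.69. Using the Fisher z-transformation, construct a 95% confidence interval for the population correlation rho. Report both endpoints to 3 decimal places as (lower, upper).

Fisher z: z_r = atanh(r) = ½·ln((1+0.69)/(1−0.69)) = 0.847956
SE(z) = 1/√(n−3) = 1/√7 = 0.377964
95% ⇒ z* = 1.960; margin = 1.960·0.377964 = 0.740809
CI on z-scale: (0.107147, 1.588765)
Back-transform: tanh(0.107147) = 0.106739, tanh(1.588765) = 0.919960

(0.107, 0.920)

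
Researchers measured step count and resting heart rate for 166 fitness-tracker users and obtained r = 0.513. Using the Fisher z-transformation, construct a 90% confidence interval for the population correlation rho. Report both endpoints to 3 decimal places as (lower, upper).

(0.412, 0.602)

z_r = atanh(0.513) = 0.566793;  SE = 1/√(n−3) = 1/√163 = 0.078326
z-limits: 0.566793 ± 1.645·0.078326 = 0.566793 ± 0.128846 = [0.437947, 0.695639]
ρ-limits: (tanh 0.437947, tanh 0.695639) = (0.412, 0.602)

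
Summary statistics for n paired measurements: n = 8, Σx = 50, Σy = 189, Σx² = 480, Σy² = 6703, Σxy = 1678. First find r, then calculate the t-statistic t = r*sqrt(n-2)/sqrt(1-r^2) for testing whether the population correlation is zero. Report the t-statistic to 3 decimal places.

S_xy = nΣxy − ΣxΣy = 8·1678 − 50·189 = 13424 − 9450 = 3974
S_xx = nΣx² − (Σx)² = 8·480 − 50² = 3840 − 2500 = 1340
S_yy = nΣy² − (Σy)² = 8·6703 − 189² = 53624 − 35721 = 17903
r = S_xy / √(S_xx·S_yy) = 3974 / √(1340·17903) = 3974 / √23990020 = 3974 / 4897.9608 = 0.8114
t = r·√(n−2)/√(1−r²) = 0.8114·√6 / √(1−0.658370) = 1.987516 / 0.584491 = 3.400

3.400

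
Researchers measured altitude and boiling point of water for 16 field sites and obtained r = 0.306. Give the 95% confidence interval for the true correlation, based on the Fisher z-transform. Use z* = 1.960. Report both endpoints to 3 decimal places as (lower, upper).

Fisher z: z_r = atanh(r) = ½·ln((1+0.306)/(1−0.306)) = 0.316126
SE(z) = 1/√(n−3) = 1/√13 = 0.277350
95% ⇒ z* = 1.960; margin = 1.960·0.277350 = 0.543606
CI on z-scale: (-0.227480, 0.859732)
Back-transform: tanh(-0.227480) = -0.223636, tanh(0.859732) = 0.696120

(-0.224, 0.696)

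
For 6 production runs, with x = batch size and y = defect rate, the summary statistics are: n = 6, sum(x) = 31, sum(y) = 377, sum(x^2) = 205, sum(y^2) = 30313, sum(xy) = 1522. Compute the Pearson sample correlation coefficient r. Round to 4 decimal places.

Numerator: nΣxy − (Σx)(Σy) = 6·1522 − (31)(377) = -2555
Denominator: √[(nΣx²−(Σx)²)(nΣy²−(Σy)²)]
  nΣx²−(Σx)² = 6·205 − 961 = 269;  nΣy²−(Σy)² = 6·30313 − 142129 = 39749
  √(269·39749) = √10692481 = 3269.9359
r = -2555 / 3269.9359 = -0.7814

-0.7814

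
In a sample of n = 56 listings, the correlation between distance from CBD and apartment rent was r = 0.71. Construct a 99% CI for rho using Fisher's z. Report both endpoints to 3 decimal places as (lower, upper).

(0.488, 0.846)

Fisher z: z_r = atanh(r) = ½·ln((1+0.71)/(1−0.71)) = 0.887184
SE(z) = 1/√(n−3) = 1/√53 = 0.137361
99% ⇒ z* = 2.576; margin = 2.576·0.137361 = 0.353842
CI on z-scale: (0.533342, 1.241026)
Back-transform: tanh(0.533342) = 0.487932, tanh(1.241026) = 0.845748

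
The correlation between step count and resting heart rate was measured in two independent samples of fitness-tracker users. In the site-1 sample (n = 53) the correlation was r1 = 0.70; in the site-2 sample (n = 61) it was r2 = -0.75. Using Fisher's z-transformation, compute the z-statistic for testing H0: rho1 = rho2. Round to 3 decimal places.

9.536

z1 = atanh(0.70) = 0.867301,  z2 = atanh(-0.75) = -0.972955
SE = √(1/(n1−3) + 1/(n2−3)) = √(1/50 + 1/58) = √(0.0200000 + 0.0172414) = √0.0372414 = 0.192980
z = (z1 − z2)/SE = (0.867301 − (-0.972955)) / 0.192980 = 1.840256 / 0.192980 = 9.536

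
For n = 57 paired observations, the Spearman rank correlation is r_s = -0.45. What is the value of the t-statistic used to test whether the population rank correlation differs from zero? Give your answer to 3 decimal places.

-3.737

1 − r_s² = 1 − 0.2025 = 0.7975;  √(1−r_s²) = 0.893029
√(n−2) = √55 = 7.416198
t = r_s·√(n−2)/√(1−r_s²) = -0.45 · 7.416198 / 0.893029 = -3.737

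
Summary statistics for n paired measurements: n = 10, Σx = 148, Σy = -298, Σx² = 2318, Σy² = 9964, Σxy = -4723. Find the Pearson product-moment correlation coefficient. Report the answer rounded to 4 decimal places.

-0.8407

S_xy = nΣxy − ΣxΣy = 10·(-4723) − 148·(-298) = -47230 − (-44104) = -3126
S_xx = nΣx² − (Σx)² = 10·2318 − 148² = 23180 − 21904 = 1276
S_yy = nΣy² − (Σy)² = 10·9964 − (-298)² = 99640 − 88804 = 10836
r = S_xy / √(S_xx·S_yy) = -3126 / √(1276·10836) = -3126 / √13826736 = -3126 / 3718.4319 = -0.8407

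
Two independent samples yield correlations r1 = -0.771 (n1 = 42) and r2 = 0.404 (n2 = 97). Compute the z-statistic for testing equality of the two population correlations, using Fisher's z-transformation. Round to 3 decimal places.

-7.619

Fisher z-transforms: z1 = atanh(-0.771) = -1.022789, z2 = atanh(0.404) = 0.428420; difference d = -1.451209
Var(d) = 1/39 + 1/94 = 0.0256410 + 0.0106383 = 0.0362793
z = d/√Var(d) = -1.451209 / √0.0362793 = -1.451209 / 0.190471 = -7.619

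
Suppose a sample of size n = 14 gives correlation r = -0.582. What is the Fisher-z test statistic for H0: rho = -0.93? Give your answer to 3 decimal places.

z_r = atanh(-0.582) = -0.665482,  z_0 = atanh(-0.93) = -1.658390
SE = 1/√(n−3) = 1/√11 = 0.301511
z = (z_r − z_0)/SE = (-0.665482 − (-1.658390)) / 0.301511 = 0.992908 / 0.301511 = 3.293

3.293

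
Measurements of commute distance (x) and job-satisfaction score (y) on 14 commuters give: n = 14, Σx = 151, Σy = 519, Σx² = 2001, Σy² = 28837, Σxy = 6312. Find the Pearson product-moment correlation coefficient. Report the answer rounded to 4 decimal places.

0.3778

S_xy = nΣxy − ΣxΣy = 14·6312 − 151·519 = 88368 − 78369 = 9999
S_xx = nΣx² − (Σx)² = 14·2001 − 151² = 28014 − 22801 = 5213
S_yy = nΣy² − (Σy)² = 14·28837 − 519² = 403718 − 269361 = 134357
r = S_xy / √(S_xx·S_yy) = 9999 / √(5213·134357) = 9999 / √700403041 = 9999 / 26465.1288 = 0.3778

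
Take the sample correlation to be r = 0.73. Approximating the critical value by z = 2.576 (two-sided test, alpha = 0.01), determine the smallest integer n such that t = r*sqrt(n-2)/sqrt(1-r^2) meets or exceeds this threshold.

Need r·√(n−2)/√(1−r²) ≥ 2.576
√(n−2) ≥ 2.576·√(1−0.5329) / 0.73 = 2.576·0.683447 / 0.73 = 2.4117
n−2 ≥ 5.8163  ⇒  n ≥ 7.8163
Smallest integer n = 8

8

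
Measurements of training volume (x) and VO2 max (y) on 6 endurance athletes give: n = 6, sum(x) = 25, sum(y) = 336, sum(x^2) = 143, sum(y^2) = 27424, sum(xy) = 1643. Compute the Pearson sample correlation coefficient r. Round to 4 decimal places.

S_xy = nΣxy − ΣxΣy = 6·1643 − 25·336 = 9858 − 8400 = 1458
S_xx = nΣx² − (Σx)² = 6·143 − 25² = 858 − 625 = 233
S_yy = nΣy² − (Σy)² = 6·27424 − 336² = 164544 − 112896 = 51648
r = S_xy / √(S_xx·S_yy) = 1458 / √(233·51648) = 1458 / √12033984 = 1458 / 3469.0033 = 0.4203

0.4203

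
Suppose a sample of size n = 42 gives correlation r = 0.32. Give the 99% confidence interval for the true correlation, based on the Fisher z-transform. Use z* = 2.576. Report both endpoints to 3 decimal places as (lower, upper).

z_r = atanh(0.32) = 0.331647;  SE = 1/√(n−3) = 1/√39 = 0.160128
z-limits: 0.331647 ± 2.576·0.160128 = 0.331647 ± 0.412490 = [-0.080843, 0.744137]
ρ-limits: (tanh -0.080843, tanh 0.744137) = (-0.081, 0.632)

(-0.081, 0.632)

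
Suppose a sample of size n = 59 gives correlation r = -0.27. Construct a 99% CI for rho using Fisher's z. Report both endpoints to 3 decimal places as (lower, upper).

(-0.552, 0.067)

Fisher z: z_r = atanh(r) = ½·ln((1+(-0.27))/(1−(-0.27))) = -0.276864
SE(z) = 1/√(n−3) = 1/√56 = 0.133631
99% ⇒ z* = 2.576; margin = 2.576·0.133631 = 0.344233
CI on z-scale: (-0.621097, 0.067369)
Back-transform: tanh(-0.621097) = -0.551891, tanh(0.067369) = 0.067267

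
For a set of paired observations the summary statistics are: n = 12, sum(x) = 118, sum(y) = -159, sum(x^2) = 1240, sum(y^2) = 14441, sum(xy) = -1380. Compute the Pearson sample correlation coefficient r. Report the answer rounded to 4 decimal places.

0.1851

S_xy = nΣxy − ΣxΣy = 12·(-1380) − 118·(-159) = -16560 − (-18762) = 2202
S_xx = nΣx² − (Σx)² = 12·1240 − 118² = 14880 − 13924 = 956
S_yy = nΣy² − (Σy)² = 12·14441 − (-159)² = 173292 − 25281 = 148011
r = S_xy / √(S_xx·S_yy) = 2202 / √(956·148011) = 2202 / √141498516 = 2202 / 11895.3149 = 0.1851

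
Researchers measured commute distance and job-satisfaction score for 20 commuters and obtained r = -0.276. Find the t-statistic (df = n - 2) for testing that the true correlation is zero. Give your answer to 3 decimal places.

-1.218

1 − r² = 1 − 0.076176 = 0.923824;  √(1−r²) = 0.961158
√(n−2) = √18 = 4.242641
t = r·√(n−2)/√(1−r²) = -0.276 · 4.242641 / 0.961158 = -1.218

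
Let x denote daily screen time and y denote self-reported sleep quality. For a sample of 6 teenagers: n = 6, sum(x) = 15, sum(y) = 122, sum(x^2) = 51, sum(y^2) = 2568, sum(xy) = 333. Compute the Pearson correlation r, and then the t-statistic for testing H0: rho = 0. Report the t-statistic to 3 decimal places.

S_xy = nΣxy − ΣxΣy = 6·333 − 15·122 = 1998 − 1830 = 168
S_xx = nΣx² − (Σx)² = 6·51 − 15² = 306 − 225 = 81
S_yy = nΣy² − (Σy)² = 6·2568 − 122² = 15408 − 14884 = 524
r = S_xy / √(S_xx·S_yy) = 168 / √(81·524) = 168 / √42444 = 168 / 206.0194 = 0.8155
t = r·√(n−2)/√(1−r²) = 0.8155·√4 / √(1−0.665040) = 1.631000 / 0.578757 = 2.818

2.818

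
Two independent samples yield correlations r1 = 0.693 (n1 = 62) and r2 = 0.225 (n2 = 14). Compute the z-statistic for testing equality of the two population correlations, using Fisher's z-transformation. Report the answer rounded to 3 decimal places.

1.902

z1 = atanh(0.693) = 0.853705,  z2 = atanh(0.225) = 0.228917
SE = √(1/(n1−3) + 1/(n2−3)) = √(1/59 + 1/11) = √(0.0169492 + 0.0909091) = √0.1078583 = 0.328418
z = (z1 − z2)/SE = (0.853705 − 0.228917) / 0.328418 = 0.624788 / 0.328418 = 1.902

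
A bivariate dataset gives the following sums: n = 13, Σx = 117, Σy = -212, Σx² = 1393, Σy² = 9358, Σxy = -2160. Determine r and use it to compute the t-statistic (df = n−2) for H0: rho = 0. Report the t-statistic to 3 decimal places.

-0.600

Numerator: nΣxy − (Σx)(Σy) = 13·(-2160) − (117)(-212) = -3276
Denominator: √[(nΣx²−(Σx)²)(nΣy²−(Σy)²)]
  nΣx²−(Σx)² = 13·1393 − 13689 = 4420;  nΣy²−(Σy)² = 13·9358 − 44944 = 76710
  √(4420·76710) = √339058200 = 18413.5331
r = -3276 / 18413.5331 = -0.1779
t = r·√(n−2)/√(1−r²) = -0.1779·√11 / √(1−0.031648) = -0.590028 / 0.984049 = -0.600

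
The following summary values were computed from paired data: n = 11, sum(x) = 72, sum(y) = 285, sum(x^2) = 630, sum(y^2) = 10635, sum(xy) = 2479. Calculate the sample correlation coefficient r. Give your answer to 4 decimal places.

Numerator: nΣxy − (Σx)(Σy) = 11·2479 − (72)(285) = 6749
Denominator: √[(nΣx²−(Σx)²)(nΣy²−(Σy)²)]
  nΣx²−(Σx)² = 11·630 − 5184 = 1746;  nΣy²−(Σy)² = 11·10635 − 81225 = 35760
  √(1746·35760) = √62436960 = 7901.7061
r = 6749 / 7901.7061 = 0.8541

0.8541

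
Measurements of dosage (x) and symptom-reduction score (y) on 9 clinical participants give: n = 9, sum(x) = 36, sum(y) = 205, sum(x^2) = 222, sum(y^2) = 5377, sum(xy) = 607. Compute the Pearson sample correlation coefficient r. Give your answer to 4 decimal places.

S_xy = nΣxy − ΣxΣy = 9·607 − 36·205 = 5463 − 7380 = -1917
S_xx = nΣx² − (Σx)² = 9·222 − 36² = 1998 − 1296 = 702
S_yy = nΣy² − (Σy)² = 9·5377 − 205² = 48393 − 42025 = 6368
r = S_xy / √(S_xx·S_yy) = -1917 / √(702·6368) = -1917 / √4470336 = -1917 / 2114.3169 = -0.9067

-0.9067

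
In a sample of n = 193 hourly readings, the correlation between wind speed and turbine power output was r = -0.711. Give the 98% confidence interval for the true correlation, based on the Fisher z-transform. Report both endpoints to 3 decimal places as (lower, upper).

z_r = atanh(-0.711) = -0.889203;  SE = 1/√(n−3) = 1/√190 = 0.072548
z-limits: -0.889203 ± 2.326·0.072548 = -0.889203 ± 0.168747 = [-1.057950, -0.720456]
ρ-limits: (tanh -1.057950, tanh -0.720456) = (-0.785, -0.617)

(-0.785, -0.617)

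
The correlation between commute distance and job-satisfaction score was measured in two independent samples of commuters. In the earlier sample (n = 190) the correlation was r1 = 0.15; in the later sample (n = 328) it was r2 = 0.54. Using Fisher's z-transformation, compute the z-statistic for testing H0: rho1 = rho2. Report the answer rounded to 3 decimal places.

-4.936

z1 = atanh(0.15) = 0.151140,  z2 = atanh(0.54) = 0.604156
SE = √(1/(n1−3) + 1/(n2−3)) = √(1/187 + 1/325) = √(0.0053476 + 0.0030769) = √0.0084245 = 0.091785
z = (z1 − z2)/SE = (0.151140 − 0.604156) / 0.091785 = -0.453016 / 0.091785 = -4.936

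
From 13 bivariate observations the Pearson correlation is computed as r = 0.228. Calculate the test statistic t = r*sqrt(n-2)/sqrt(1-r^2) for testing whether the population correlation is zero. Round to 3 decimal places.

0.777

t = r·√(n−2) / √(1−r²) with r = 0.228, n = 13
  = 0.228·√11 / √(1 − 0.051984)
  = 0.228·3.316625 / 0.973661
  = 0.756191 / 0.973661 = 0.777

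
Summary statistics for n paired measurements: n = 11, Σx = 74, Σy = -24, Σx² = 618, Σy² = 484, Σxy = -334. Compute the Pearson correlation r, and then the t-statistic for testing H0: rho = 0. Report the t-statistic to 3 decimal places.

S_xy = nΣxy − ΣxΣy = 11·(-334) − 74·(-24) = -3674 − (-1776) = -1898
S_xx = nΣx² − (Σx)² = 11·618 − 74² = 6798 − 5476 = 1322
S_yy = nΣy² − (Σy)² = 11·484 − (-24)² = 5324 − 576 = 4748
r = S_xy / √(S_xx·S_yy) = -1898 / √(1322·4748) = -1898 / √6276856 = -1898 / 2505.3654 = -0.7576
t = r·√(n−2)/√(1−r²) = -0.7576·√9 / √(1−0.573958) = -2.272800 / 0.652719 = -3.482

-3.482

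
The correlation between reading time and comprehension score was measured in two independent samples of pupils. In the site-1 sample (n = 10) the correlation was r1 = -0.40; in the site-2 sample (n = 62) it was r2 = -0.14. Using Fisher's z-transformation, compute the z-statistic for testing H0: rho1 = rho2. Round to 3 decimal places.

-0.707

z1 = atanh(-0.40) = -0.423649,  z2 = atanh(-0.14) = -0.140926
SE = √(1/(n1−3) + 1/(n2−3)) = √(1/7 + 1/59) = √(0.1428571 + 0.0169492) = √0.1598063 = 0.399758
z = (z1 − z2)/SE = (-0.423649 − (-0.140926)) / 0.399758 = -0.282723 / 0.399758 = -0.707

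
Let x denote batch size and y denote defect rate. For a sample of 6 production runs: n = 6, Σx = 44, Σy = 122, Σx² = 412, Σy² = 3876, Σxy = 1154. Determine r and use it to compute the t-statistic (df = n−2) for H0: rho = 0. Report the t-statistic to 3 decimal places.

S_xy = nΣxy − ΣxΣy = 6·1154 − 44·122 = 6924 − 5368 = 1556
S_xx = nΣx² − (Σx)² = 6·412 − 44² = 2472 − 1936 = 536
S_yy = nΣy² − (Σy)² = 6·3876 − 122² = 23256 − 14884 = 8372
r = S_xy / √(S_xx·S_yy) = 1556 / √(536·8372) = 1556 / √4487392 = 1556 / 2118.3465 = 0.7345
t = r·√(n−2)/√(1−r²) = 0.7345·√4 / √(1−0.539490) = 1.469000 / 0.678609 = 2.165

2.165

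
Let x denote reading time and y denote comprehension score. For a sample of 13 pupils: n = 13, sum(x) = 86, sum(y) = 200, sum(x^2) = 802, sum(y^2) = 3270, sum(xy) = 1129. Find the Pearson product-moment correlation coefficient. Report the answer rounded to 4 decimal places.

-0.9149

Numerator: nΣxy − (Σx)(Σy) = 13·1129 − (86)(200) = -2523
Denominator: √[(nΣx²−(Σx)²)(nΣy²−(Σy)²)]
  nΣx²−(Σx)² = 13·802 − 7396 = 3030;  nΣy²−(Σy)² = 13·3270 − 40000 = 2510
  √(3030·2510) = √7605300 = 2757.7708
r = -2523 / 2757.7708 = -0.9149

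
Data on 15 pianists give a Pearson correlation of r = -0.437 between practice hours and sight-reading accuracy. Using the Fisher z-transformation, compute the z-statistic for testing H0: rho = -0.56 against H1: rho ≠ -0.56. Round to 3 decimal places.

0.569

z_r = atanh(-0.437) = -0.468517,  z_0 = atanh(-0.56) = -0.632833
SE = 1/√(n−3) = 1/√12 = 0.288675
z = (z_r − z_0)/SE = (-0.468517 − (-0.632833)) / 0.288675 = 0.164316 / 0.288675 = 0.569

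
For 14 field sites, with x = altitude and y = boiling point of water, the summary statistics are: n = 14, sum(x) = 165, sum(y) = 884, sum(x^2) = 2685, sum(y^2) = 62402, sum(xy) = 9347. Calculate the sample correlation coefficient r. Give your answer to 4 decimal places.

S_xy = nΣxy − ΣxΣy = 14·9347 − 165·884 = 130858 − 145860 = -15002
S_xx = nΣx² − (Σx)² = 14·2685 − 165² = 37590 − 27225 = 10365
S_yy = nΣy² − (Σy)² = 14·62402 − 884² = 873628 − 781456 = 92172
r = S_xy / √(S_xx·S_yy) = -15002 / √(10365·92172) = -15002 / √955362780 = -15002 / 30908.9434 = -0.4854

-0.4854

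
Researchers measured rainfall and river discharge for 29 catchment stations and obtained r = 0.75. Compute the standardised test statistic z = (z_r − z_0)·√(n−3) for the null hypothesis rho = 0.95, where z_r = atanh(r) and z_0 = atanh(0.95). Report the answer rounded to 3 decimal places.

-4.379

z_r = atanh(0.75) = 0.972955,  z_0 = atanh(0.95) = 1.831781
SE = 1/√(n−3) = 1/√26 = 0.196116
z = (z_r − z_0)/SE = (0.972955 − 1.831781) / 0.196116 = -0.858826 / 0.196116 = -4.379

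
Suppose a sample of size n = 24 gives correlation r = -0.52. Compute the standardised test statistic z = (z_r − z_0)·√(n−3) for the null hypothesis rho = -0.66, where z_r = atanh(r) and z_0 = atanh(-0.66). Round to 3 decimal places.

Fisher z: atanh(-0.52) = -0.576340, atanh(-0.66) = -0.792814
z = (z_r − z_0)·√(n−3) = (-0.576340 − (-0.792814))·√21 = 0.216474 · 4.582576 = 0.992

0.992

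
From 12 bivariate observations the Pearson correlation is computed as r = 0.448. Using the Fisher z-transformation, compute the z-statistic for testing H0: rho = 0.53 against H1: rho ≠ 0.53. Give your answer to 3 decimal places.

-0.324

Fisher z: atanh(0.448) = 0.482195, atanh(0.53) = 0.590145
z = (z_r − z_0)·√(n−3) = (0.482195 − 0.590145)·√9 = -0.107950 · 3.000000 = -0.324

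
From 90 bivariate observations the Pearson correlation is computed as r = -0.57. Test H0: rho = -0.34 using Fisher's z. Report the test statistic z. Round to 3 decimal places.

z_r = atanh(-0.57) = -0.647523,  z_0 = atanh(-0.34) = -0.354093
SE = 1/√(n−3) = 1/√87 = 0.107211
z = (z_r − z_0)/SE = (-0.647523 − (-0.354093)) / 0.107211 = -0.293430 / 0.107211 = -2.737

-2.737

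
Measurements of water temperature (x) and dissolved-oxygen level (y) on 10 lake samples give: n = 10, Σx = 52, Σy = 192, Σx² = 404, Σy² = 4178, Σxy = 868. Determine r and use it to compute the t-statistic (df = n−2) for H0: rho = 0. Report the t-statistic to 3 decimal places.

-1.672

S_xy = nΣxy − ΣxΣy = 10·868 − 52·192 = 8680 − 9984 = -1304
S_xx = nΣx² − (Σx)² = 10·404 − 52² = 4040 − 2704 = 1336
S_yy = nΣy² − (Σy)² = 10·4178 − 192² = 41780 − 36864 = 4916
r = S_xy / √(S_xx·S_yy) = -1304 / √(1336·4916) = -1304 / √6567776 = -1304 / 2562.7673 = -0.5088
t = r·√(n−2)/√(1−r²) = -0.5088·√8 / √(1−0.258877) = -1.439104 / 0.860885 = -1.672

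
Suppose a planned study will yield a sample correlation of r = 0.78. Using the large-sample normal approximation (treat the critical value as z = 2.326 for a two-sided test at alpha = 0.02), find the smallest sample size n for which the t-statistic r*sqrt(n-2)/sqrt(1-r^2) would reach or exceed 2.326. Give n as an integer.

6

r√(n−2)/√(1−r²) ≥ 2.326  ⇔  n−2 ≥ (2.326)²·(1−r²)/r²
(1−r²)/r² = (1−0.6084)/0.6084 = 0.6437
n ≥ 2 + 5.410276·0.6437 = 2 + 3.4826 = 5.4826
⌈5.4826⌉ = 6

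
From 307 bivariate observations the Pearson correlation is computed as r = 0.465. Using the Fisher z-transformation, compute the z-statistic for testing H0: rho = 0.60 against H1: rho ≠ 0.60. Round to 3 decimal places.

Fisher z: atanh(0.465) = 0.503672, atanh(0.60) = 0.693147
z = (z_r − z_0)·√(n−3) = (0.503672 − 0.693147)·√304 = -0.189475 · 17.435596 = -3.304

-3.304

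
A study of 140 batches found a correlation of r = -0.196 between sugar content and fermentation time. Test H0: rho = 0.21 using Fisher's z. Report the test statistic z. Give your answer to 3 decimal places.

-4.819

Fisher z: atanh(-0.196) = -0.198569, atanh(0.21) = 0.213171
z = (z_r − z_0)·√(n−3) = (-0.198569 − 0.213171)·√137 = -0.411740 · 11.704700 = -4.819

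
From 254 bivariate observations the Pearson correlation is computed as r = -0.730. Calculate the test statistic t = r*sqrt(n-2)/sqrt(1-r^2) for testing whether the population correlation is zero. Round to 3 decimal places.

-16.956

1 − r² = 1 − 0.532900 = 0.467100;  √(1−r²) = 0.683447
√(n−2) = √252 = 15.874508
t = r·√(n−2)/√(1−r²) = -0.730 · 15.874508 / 0.683447 = -16.956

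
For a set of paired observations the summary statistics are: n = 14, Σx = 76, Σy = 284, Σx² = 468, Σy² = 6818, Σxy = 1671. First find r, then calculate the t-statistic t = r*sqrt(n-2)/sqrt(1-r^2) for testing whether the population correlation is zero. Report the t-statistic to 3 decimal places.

2.189

S_xy = nΣxy − ΣxΣy = 14·1671 − 76·284 = 23394 − 21584 = 1810
S_xx = nΣx² − (Σx)² = 14·468 − 76² = 6552 − 5776 = 776
S_yy = nΣy² − (Σy)² = 14·6818 − 284² = 95452 − 80656 = 14796
r = S_xy / √(S_xx·S_yy) = 1810 / √(776·14796) = 1810 / √11481696 = 1810 / 3388.4651 = 0.5342
t = r·√(n−2)/√(1−r²) = 0.5342·√12 / √(1−0.285370) = 1.850523 / 0.845358 = 2.189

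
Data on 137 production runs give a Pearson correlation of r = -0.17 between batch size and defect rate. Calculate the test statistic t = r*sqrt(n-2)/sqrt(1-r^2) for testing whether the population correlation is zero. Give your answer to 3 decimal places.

-2.004

t = r·√(n−2) / √(1−r²) with r = -0.17, n = 137
  = -0.17·√135 / √(1 − 0.0289)
  = -0.17·11.618950 / 0.985444
  = -1.975222 / 0.985444 = -2.004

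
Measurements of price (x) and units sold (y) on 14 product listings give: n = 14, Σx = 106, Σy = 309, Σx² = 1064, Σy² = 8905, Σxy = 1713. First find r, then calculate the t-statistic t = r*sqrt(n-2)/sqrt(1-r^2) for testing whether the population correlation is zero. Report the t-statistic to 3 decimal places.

-5.559

Numerator: nΣxy − (Σx)(Σy) = 14·1713 − (106)(309) = -8772
Denominator: √[(nΣx²−(Σx)²)(nΣy²−(Σy)²)]
  nΣx²−(Σx)² = 14·1064 − 11236 = 3660;  nΣy²−(Σy)² = 14·8905 − 95481 = 29189
  √(3660·29189) = √106831740 = 10335.9441
r = -8772 / 10335.9441 = -0.8487
t = r·√(n−2)/√(1−r²) = -0.8487·√12 / √(1−0.720292) = -2.939983 / 0.528874 = -5.559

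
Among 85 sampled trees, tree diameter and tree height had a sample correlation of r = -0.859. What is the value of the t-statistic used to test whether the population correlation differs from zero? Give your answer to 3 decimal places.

t = r·√(n−2) / √(1−r²) with r = -0.859, n = 85
  = -0.859·√83 / √(1 − 0.737881)
  = -0.859·9.110434 / 0.511976
  = -7.825863 / 0.511976 = -15.286

-15.286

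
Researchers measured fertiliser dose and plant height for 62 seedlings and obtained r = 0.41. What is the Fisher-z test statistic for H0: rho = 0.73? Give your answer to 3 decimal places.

z_r = atanh(0.41) = 0.435611,  z_0 = atanh(0.73) = 0.928727
SE = 1/√(n−3) = 1/√59 = 0.130189
z = (z_r − z_0)/SE = (0.435611 − 0.928727) / 0.130189 = -0.493116 / 0.130189 = -3.788

-3.788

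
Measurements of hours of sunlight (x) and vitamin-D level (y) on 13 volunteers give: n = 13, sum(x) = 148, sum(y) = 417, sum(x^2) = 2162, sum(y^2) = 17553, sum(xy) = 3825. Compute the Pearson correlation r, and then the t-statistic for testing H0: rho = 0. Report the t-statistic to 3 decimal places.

-2.863

Numerator: nΣxy − (Σx)(Σy) = 13·3825 − (148)(417) = -11991
Denominator: √[(nΣx²−(Σx)²)(nΣy²−(Σy)²)]
  nΣx²−(Σx)² = 13·2162 − 21904 = 6202;  nΣy²−(Σy)² = 13·17553 − 173889 = 54300
  √(6202·54300) = √336768600 = 18351.2561
r = -11991 / 18351.2561 = -0.6534
t = r·√(n−2)/√(1−r²) = -0.6534·√11 / √(1−0.426932) = -2.167083 / 0.757013 = -2.863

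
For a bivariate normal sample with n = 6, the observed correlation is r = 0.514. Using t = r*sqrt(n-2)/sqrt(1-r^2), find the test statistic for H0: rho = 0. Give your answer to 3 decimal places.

1.198

t = r·√(n−2) / √(1−r²) with r = 0.514, n = 6
  = 0.514·√4 / √(1 − 0.264196)
  = 0.514·2.000000 / 0.857790
  = 1.028000 / 0.857790 = 1.198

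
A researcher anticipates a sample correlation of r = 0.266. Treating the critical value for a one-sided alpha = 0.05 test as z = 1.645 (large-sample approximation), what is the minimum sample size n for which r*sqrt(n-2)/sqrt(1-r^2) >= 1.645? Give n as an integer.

Need r·√(n−2)/√(1−r²) ≥ 1.645
√(n−2) ≥ 1.645·√(1−0.070756) / 0.266 = 1.645·0.963973 / 0.266 = 5.9614
n−2 ≥ 35.5383  ⇒  n ≥ 37.5383
Smallest integer n = 38

38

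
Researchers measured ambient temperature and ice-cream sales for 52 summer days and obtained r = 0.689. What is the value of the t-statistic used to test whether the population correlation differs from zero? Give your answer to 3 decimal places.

6.722

1 − r² = 1 − 0.474721 = 0.525279;  √(1−r²) = 0.724761
√(n−2) = √50 = 7.071068
t = r·√(n−2)/√(1−r²) = 0.689 · 7.071068 / 0.724761 = 6.722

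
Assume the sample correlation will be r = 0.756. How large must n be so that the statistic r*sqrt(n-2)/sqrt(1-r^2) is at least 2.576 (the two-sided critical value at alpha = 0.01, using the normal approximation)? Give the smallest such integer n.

7

Need r·√(n−2)/√(1−r²) ≥ 2.576
√(n−2) ≥ 2.576·√(1−0.571536) / 0.756 = 2.576·0.654572 / 0.756 = 2.2304
n−2 ≥ 4.9747  ⇒  n ≥ 6.9747
Smallest integer n = 7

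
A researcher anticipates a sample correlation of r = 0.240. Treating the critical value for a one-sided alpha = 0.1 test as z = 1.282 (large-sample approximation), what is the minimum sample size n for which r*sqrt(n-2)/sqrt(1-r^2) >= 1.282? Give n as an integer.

29

Need r·√(n−2)/√(1−r²) ≥ 1.282
√(n−2) ≥ 1.282·√(1−0.057600) / 0.240 = 1.282·0.970773 / 0.240 = 5.1855
n−2 ≥ 26.8894  ⇒  n ≥ 28.8894
Smallest integer n = 29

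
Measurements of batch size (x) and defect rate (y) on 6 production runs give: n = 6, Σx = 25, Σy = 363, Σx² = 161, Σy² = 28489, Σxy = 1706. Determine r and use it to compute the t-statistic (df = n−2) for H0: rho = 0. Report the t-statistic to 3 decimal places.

0.670

Numerator: nΣxy − (Σx)(Σy) = 6·1706 − (25)(363) = 1161
Denominator: √[(nΣx²−(Σx)²)(nΣy²−(Σy)²)]
  nΣx²−(Σx)² = 6·161 − 625 = 341;  nΣy²−(Σy)² = 6·28489 − 131769 = 39165
  √(341·39165) = √13355265 = 3654.4856
r = 1161 / 3654.4856 = 0.3177
t = r·√(n−2)/√(1−r²) = 0.3177·√4 / √(1−0.100933) = 0.635400 / 0.948191 = 0.670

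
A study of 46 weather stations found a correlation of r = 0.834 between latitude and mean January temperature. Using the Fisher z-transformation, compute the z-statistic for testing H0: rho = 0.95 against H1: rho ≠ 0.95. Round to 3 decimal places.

z_r = atanh(0.834) = 1.201133,  z_0 = atanh(0.95) = 1.831781
SE = 1/√(n−3) = 1/√43 = 0.152499
z = (z_r − z_0)/SE = (1.201133 − 1.831781) / 0.152499 = -0.630648 / 0.152499 = -4.135

-4.135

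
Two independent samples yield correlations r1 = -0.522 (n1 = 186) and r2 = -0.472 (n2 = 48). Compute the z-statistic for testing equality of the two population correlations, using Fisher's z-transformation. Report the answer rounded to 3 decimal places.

-0.399

z1 = atanh(-0.522) = -0.579085,  z2 = atanh(-0.472) = -0.512641
SE = √(1/(n1−3) + 1/(n2−3)) = √(1/183 + 1/45) = √(0.0054645 + 0.0222222) = √0.0276867 = 0.166393
z = (z1 − z2)/SE = (-0.579085 − (-0.512641)) / 0.166393 = -0.066444 / 0.166393 = -0.399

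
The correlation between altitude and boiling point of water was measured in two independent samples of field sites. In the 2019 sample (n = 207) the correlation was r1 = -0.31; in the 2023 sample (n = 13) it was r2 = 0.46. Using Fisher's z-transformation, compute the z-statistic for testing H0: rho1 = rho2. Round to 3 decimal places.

Fisher z-transforms: z1 = atanh(-0.31) = -0.320545, z2 = atanh(0.46) = 0.497311; difference d = -0.817856
Var(d) = 1/204 + 1/10 = 0.0049020 + 0.1000000 = 0.1049020
z = d/√Var(d) = -0.817856 / √0.1049020 = -0.817856 / 0.323886 = -2.525

-2.525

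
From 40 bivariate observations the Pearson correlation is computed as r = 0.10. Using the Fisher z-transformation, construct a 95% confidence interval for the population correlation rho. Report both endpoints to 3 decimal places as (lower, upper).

z_r = atanh(0.10) = 0.100335;  SE = 1/√(n−3) = 1/√37 = 0.164399
z-limits: 0.100335 ± 1.960·0.164399 = 0.100335 ± 0.322222 = [-0.221887, 0.422557]
ρ-limits: (tanh -0.221887, tanh 0.422557) = (-0.218, 0.399)

(-0.218, 0.399)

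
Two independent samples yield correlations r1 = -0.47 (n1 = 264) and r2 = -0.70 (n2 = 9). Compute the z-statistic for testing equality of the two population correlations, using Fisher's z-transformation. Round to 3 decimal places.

0.865

z1 = atanh(-0.47) = -0.510070,  z2 = atanh(-0.70) = -0.867301
SE = √(1/(n1−3) + 1/(n2−3)) = √(1/261 + 1/6) = √(0.0038314 + 0.1666667) = √0.1704981 = 0.412914
z = (z1 − z2)/SE = (-0.510070 − (-0.867301)) / 0.412914 = 0.357231 / 0.412914 = 0.865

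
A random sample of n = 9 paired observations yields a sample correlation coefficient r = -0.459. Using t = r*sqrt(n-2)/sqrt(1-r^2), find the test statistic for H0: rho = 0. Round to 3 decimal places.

1 − r² = 1 − 0.210681 = 0.789319;  √(1−r²) = 0.888436
√(n−2) = √7 = 2.645751
t = r·√(n−2)/√(1−r²) = -0.459 · 2.645751 / 0.888436 = -1.367

-1.367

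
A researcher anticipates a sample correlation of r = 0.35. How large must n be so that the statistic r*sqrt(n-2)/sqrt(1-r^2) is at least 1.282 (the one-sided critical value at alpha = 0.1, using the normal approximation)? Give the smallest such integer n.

14

Need r·√(n−2)/√(1−r²) ≥ 1.282
√(n−2) ≥ 1.282·√(1−0.1225) / 0.35 = 1.282·0.936750 / 0.35 = 3.4312
n−2 ≥ 11.7731  ⇒  n ≥ 13.7731
Smallest integer n = 14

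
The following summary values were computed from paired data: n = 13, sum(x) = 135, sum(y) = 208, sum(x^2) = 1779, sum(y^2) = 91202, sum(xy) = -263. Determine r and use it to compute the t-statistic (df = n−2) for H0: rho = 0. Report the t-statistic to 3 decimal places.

Numerator: nΣxy − (Σx)(Σy) = 13·(-263) − (135)(208) = -31499
Denominator: √[(nΣx²−(Σx)²)(nΣy²−(Σy)²)]
  nΣx²−(Σx)² = 13·1779 − 18225 = 4902;  nΣy²−(Σy)² = 13·91202 − 43264 = 1142362
  √(4902·1142362) = √5599858524 = 74832.2025
r = -31499 / 74832.2025 = -0.4209
t = r·√(n−2)/√(1−r²) = -0.4209·√11 / √(1−0.177157) = -1.395967 / 0.907107 = -1.539

-1.539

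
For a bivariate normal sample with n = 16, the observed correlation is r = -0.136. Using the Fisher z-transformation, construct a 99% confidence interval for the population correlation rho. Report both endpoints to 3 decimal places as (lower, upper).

z_r = atanh(-0.136) = -0.136848;  SE = 1/√(n−3) = 1/√13 = 0.277350
z-limits: -0.136848 ± 2.576·0.277350 = -0.136848 ± 0.714454 = [-0.851302, 0.577606]
ρ-limits: (tanh -0.851302, tanh 0.577606) = (-0.692, 0.521)

(-0.692, 0.521)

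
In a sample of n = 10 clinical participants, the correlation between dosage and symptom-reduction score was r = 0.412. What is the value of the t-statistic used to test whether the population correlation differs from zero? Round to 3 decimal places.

1.279

t = r·√(n−2) / √(1−r²) with r = 0.412, n = 10
  = 0.412·√8 / √(1 − 0.169744)
  = 0.412·2.828427 / 0.911184
  = 1.165312 / 0.911184 = 1.279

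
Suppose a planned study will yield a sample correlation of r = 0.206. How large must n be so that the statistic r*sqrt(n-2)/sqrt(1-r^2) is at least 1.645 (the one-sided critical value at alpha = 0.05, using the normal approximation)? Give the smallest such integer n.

64

Need r·√(n−2)/√(1−r²) ≥ 1.645
√(n−2) ≥ 1.645·√(1−0.042436) / 0.206 = 1.645·0.978552 / 0.206 = 7.8142
n−2 ≥ 61.0617  ⇒  n ≥ 63.0617
Smallest integer n = 64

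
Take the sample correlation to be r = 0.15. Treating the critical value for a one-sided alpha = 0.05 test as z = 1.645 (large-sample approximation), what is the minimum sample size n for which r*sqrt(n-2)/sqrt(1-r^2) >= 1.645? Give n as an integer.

120

r√(n−2)/√(1−r²) ≥ 1.645  ⇔  n−2 ≥ (1.645)²·(1−r²)/r²
(1−r²)/r² = (1−0.0225)/0.0225 = 43.4444
n ≥ 2 + 2.706025·43.4444 = 2 + 117.5616 = 119.5616
⌈119.5616⌉ = 120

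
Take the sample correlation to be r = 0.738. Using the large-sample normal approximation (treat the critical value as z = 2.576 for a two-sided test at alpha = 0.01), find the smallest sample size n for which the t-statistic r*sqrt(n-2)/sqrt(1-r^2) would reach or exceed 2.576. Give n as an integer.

Need r·√(n−2)/√(1−r²) ≥ 2.576
√(n−2) ≥ 2.576·√(1−0.544644) / 0.738 = 2.576·0.674801 / 0.738 = 2.3554
n−2 ≥ 5.5479  ⇒  n ≥ 7.5479
Smallest integer n = 8

8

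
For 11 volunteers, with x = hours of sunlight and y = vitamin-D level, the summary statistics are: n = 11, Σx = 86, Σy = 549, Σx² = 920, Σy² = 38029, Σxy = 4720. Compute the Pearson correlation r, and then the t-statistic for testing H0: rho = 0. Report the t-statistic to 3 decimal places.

Numerator: nΣxy − (Σx)(Σy) = 11·4720 − (86)(549) = 4706
Denominator: √[(nΣx²−(Σx)²)(nΣy²−(Σy)²)]
  nΣx²−(Σx)² = 11·920 − 7396 = 2724;  nΣy²−(Σy)² = 11·38029 − 301401 = 116918
  √(2724·116918) = √318484632 = 17846.1377
r = 4706 / 17846.1377 = 0.2637
t = r·√(n−2)/√(1−r²) = 0.2637·√9 / √(1−0.069538) = 0.791100 / 0.964605 = 0.820

0.820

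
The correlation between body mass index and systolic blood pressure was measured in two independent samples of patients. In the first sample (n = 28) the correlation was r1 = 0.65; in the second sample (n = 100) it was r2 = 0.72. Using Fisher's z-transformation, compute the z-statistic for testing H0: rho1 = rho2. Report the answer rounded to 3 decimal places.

-0.590

Fisher z-transforms: z1 = atanh(0.65) = 0.775299, z2 = atanh(0.72) = 0.907645; difference d = -0.132346
Var(d) = 1/25 + 1/97 = 0.0400000 + 0.0103093 = 0.0503093
z = d/√Var(d) = -0.132346 / √0.0503093 = -0.132346 / 0.224297 = -0.590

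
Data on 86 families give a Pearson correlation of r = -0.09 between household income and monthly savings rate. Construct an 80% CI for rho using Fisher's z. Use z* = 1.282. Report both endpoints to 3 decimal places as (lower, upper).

(-0.227, 0.050)

z_r = atanh(-0.09) = -0.090244;  SE = 1/√(n−3) = 1/√83 = 0.109764
z-limits: -0.090244 ± 1.282·0.109764 = -0.090244 ± 0.140717 = [-0.230961, 0.050473]
ρ-limits: (tanh -0.230961, tanh 0.050473) = (-0.227, 0.050)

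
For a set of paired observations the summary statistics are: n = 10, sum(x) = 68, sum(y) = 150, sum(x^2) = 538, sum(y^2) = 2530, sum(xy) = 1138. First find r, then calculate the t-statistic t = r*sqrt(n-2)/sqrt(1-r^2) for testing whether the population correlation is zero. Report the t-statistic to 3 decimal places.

Numerator: nΣxy − (Σx)(Σy) = 10·1138 − (68)(150) = 1180
Denominator: √[(nΣx²−(Σx)²)(nΣy²−(Σy)²)]
  nΣx²−(Σx)² = 10·538 − 4624 = 756;  nΣy²−(Σy)² = 10·2530 − 22500 = 2800
  √(756·2800) = √2116800 = 1454.9227
r = 1180 / 1454.9227 = 0.8110
t = r·√(n−2)/√(1−r²) = 0.8110·√8 / √(1−0.657721) = 2.293854 / 0.585046 = 3.921

3.921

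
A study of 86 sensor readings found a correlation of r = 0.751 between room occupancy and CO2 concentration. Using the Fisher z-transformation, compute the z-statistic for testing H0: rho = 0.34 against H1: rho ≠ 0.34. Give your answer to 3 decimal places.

Fisher z: atanh(0.751) = 0.975245, atanh(0.34) = 0.354093
z = (z_r − z_0)·√(n−3) = (0.975245 − 0.354093)·√83 = 0.621152 · 9.110434 = 5.659

5.659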